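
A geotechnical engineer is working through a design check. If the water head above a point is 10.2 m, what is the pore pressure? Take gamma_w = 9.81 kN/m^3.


Result: 100.06 kPa

Derivation:
Using u = gamma_w * h_w
u = 9.81 * 10.2
u = 100.06 kPa


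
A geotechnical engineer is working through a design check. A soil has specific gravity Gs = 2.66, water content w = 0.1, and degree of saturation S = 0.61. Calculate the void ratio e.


Using the relation e = Gs * w / S
e = 2.66 * 0.1 / 0.61
e = 0.4361


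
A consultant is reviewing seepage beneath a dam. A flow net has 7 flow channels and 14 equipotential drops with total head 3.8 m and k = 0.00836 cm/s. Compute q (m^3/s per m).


Convert k to m/s for unit consistency with H:
k = 0.00836 cm/s = 0.00836 / 100 m/s = 8.36e-05 m/s
Using q = k * H * Nf / Nd
Nf / Nd = 7 / 14 = 0.5
q = 8.36e-05 * 3.8 * 0.5
q = 0.0001588 m^3/s per m


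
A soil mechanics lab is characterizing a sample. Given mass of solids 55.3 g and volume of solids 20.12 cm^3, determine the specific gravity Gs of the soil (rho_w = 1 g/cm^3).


Using Gs = m_s / (V_s * rho_w)
Since rho_w = 1 g/cm^3:
Gs = 55.3 / 20.12
Gs = 2.749


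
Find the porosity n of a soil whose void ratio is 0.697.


Using the relation n = e / (1 + e)
n = 0.697 / (1 + 0.697)
n = 0.697 / 1.697
n = 0.4107


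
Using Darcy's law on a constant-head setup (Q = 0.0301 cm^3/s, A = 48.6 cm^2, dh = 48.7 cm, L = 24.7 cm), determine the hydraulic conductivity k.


Compute hydraulic gradient:
i = dh / L = 48.7 / 24.7 = 1.97166
Then apply Darcy's law:
k = Q / (A * i)
k = 0.0301 / (48.6 * 1.97166)
k = 0.0301 / 95.8227
k = 0.000314 cm/s


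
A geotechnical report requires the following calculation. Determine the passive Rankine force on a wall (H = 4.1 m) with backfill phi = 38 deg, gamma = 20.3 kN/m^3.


Result: 717.25 kN/m

Derivation:
Compute passive earth pressure coefficient:
Kp = tan^2(45 + phi/2) = tan^2(64.0) = 4.203746
Compute passive force:
Pp = 0.5 * Kp * gamma * H^2
Pp = 0.5 * 4.203746 * 20.3 * 4.1^2
Pp = 717.25 kN/m


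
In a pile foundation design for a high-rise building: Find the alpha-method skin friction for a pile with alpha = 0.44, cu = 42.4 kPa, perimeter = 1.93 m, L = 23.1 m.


Using Qs = alpha * cu * perimeter * L
Qs = 0.44 * 42.4 * 1.93 * 23.1
Qs = 831.74 kN


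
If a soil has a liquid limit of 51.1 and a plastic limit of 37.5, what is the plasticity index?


Result: 13.6

Derivation:
Using PI = LL - PL
PI = 51.1 - 37.5
PI = 13.6


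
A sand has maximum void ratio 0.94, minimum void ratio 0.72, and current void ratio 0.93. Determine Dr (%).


Result: 4.55 %

Derivation:
Using Dr = (e_max - e) / (e_max - e_min) * 100
e_max - e = 0.94 - 0.93 = 0.01
e_max - e_min = 0.94 - 0.72 = 0.22
Dr = 0.01 / 0.22 * 100
Dr = 4.55 %


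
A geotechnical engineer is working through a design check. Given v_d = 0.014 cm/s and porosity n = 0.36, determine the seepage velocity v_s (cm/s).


Using v_s = v_d / n
v_s = 0.014 / 0.36
v_s = 0.03889 cm/s


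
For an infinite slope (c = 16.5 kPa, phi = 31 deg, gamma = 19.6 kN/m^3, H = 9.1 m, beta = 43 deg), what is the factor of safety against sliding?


Result: 0.83

Derivation:
Using Fs = c / (gamma*H*sin(beta)*cos(beta)) + tan(phi)/tan(beta)
Cohesion contribution = 16.5 / (19.6*9.1*sin(43)*cos(43))
Cohesion contribution = 0.185471
Friction contribution = tan(31)/tan(43) = 0.644344
Fs = 0.185471 + 0.644344
Fs = 0.83


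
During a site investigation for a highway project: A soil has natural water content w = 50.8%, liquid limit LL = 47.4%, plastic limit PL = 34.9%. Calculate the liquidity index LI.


First compute the plasticity index:
PI = LL - PL = 47.4 - 34.9 = 12.5
Then compute the liquidity index:
LI = (w - PL) / PI
LI = (50.8 - 34.9) / 12.5
LI = 1.272


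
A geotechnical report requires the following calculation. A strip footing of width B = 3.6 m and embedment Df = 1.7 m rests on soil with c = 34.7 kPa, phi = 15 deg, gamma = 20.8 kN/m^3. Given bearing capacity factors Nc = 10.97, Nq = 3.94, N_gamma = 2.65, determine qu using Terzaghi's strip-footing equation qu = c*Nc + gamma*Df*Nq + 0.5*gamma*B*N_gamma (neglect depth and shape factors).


Result: 619.19 kPa

Derivation:
Compute qu = c*Nc + gamma*Df*Nq + 0.5*gamma*B*N_gamma
Term 1: 34.7 * 10.97 = 380.659
Term 2: 20.8 * 1.7 * 3.94 = 139.3184
Term 3: 0.5 * 20.8 * 3.6 * 2.65 = 99.216
qu = 380.659 + 139.3184 + 99.216
qu = 619.19 kPa


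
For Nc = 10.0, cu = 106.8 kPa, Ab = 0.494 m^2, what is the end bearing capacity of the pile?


Using Qb = Nc * cu * Ab
Qb = 10.0 * 106.8 * 0.494
Qb = 527.59 kN


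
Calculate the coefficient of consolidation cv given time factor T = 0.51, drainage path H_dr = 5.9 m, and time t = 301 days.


Using cv = T * H_dr^2 / t
H_dr^2 = 5.9^2 = 34.81
cv = 0.51 * 34.81 / 301
cv = 0.05898 m^2/day


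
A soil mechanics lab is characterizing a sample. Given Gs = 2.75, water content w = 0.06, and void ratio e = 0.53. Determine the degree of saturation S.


Result: 0.3113

Derivation:
Using S = Gs * w / e
S = 2.75 * 0.06 / 0.53
S = 0.3113


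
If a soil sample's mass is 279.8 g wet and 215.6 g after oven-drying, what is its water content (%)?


Using w = (m_wet - m_dry) / m_dry * 100
m_wet - m_dry = 279.8 - 215.6 = 64.2 g
w = 64.2 / 215.6 * 100
w = 29.78 %


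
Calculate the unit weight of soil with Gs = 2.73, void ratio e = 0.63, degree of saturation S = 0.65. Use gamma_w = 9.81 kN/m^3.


Using gamma = gamma_w * (Gs + S*e) / (1 + e)
Numerator: Gs + S*e = 2.73 + 0.65*0.63 = 3.1395
Denominator: 1 + e = 1 + 0.63 = 1.63
gamma = 9.81 * 3.1395 / 1.63
gamma = 18.895 kN/m^3


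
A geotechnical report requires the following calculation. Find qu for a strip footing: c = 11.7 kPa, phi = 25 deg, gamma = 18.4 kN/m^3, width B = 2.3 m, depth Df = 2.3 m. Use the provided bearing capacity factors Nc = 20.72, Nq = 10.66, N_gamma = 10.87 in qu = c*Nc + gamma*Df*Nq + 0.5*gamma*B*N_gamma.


Result: 923.56 kPa

Derivation:
Compute qu = c*Nc + gamma*Df*Nq + 0.5*gamma*B*N_gamma
Term 1: 11.7 * 20.72 = 242.424
Term 2: 18.4 * 2.3 * 10.66 = 451.1312
Term 3: 0.5 * 18.4 * 2.3 * 10.87 = 230.0092
qu = 242.424 + 451.1312 + 230.0092
qu = 923.56 kPa


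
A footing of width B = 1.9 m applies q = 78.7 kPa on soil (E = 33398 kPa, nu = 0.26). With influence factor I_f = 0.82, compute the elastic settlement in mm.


Using Se = q * B * (1 - nu^2) * I_f / E
1 - nu^2 = 1 - 0.26^2 = 0.9324
Se = 78.7 * 1.9 * 0.9324 * 0.82 / 33398
Se = 0.003423 m
Convert to mm: Se = 0.003423 * 1000 = 3.423 mm


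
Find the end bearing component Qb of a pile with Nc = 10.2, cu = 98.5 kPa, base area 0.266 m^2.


Using Qb = Nc * cu * Ab
Qb = 10.2 * 98.5 * 0.266
Qb = 267.25 kN


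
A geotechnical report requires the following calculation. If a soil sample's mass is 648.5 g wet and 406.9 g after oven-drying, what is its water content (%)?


Using w = (m_wet - m_dry) / m_dry * 100
m_wet - m_dry = 648.5 - 406.9 = 241.6 g
w = 241.6 / 406.9 * 100
w = 59.38 %


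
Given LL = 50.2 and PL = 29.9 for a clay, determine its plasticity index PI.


Using PI = LL - PL
PI = 50.2 - 29.9
PI = 20.3


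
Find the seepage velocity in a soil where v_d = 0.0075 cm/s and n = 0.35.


Using v_s = v_d / n
v_s = 0.0075 / 0.35
v_s = 0.02143 cm/s


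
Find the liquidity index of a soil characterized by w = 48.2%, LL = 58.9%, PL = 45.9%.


First compute the plasticity index:
PI = LL - PL = 58.9 - 45.9 = 13.0
Then compute the liquidity index:
LI = (w - PL) / PI
LI = (48.2 - 45.9) / 13.0
LI = 0.177


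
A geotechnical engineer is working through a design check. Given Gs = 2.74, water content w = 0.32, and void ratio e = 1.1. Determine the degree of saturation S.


Using S = Gs * w / e
S = 2.74 * 0.32 / 1.1
S = 0.7971


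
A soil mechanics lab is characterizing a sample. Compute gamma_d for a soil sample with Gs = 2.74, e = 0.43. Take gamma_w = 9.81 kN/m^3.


Using gamma_d = Gs * gamma_w / (1 + e)
gamma_d = 2.74 * 9.81 / (1 + 0.43)
gamma_d = 2.74 * 9.81 / 1.43
gamma_d = 18.797 kN/m^3


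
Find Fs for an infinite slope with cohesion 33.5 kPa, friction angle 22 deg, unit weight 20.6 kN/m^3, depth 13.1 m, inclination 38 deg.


Using Fs = c / (gamma*H*sin(beta)*cos(beta)) + tan(phi)/tan(beta)
Cohesion contribution = 33.5 / (20.6*13.1*sin(38)*cos(38))
Cohesion contribution = 0.255878
Friction contribution = tan(22)/tan(38) = 0.51713
Fs = 0.255878 + 0.51713
Fs = 0.773


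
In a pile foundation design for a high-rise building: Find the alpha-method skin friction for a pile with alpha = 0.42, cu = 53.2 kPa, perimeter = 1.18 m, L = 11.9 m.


Result: 313.75 kN

Derivation:
Using Qs = alpha * cu * perimeter * L
Qs = 0.42 * 53.2 * 1.18 * 11.9
Qs = 313.75 kN


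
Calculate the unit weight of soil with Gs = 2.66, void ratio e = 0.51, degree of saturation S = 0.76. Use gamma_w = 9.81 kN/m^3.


Result: 19.799 kN/m^3

Derivation:
Using gamma = gamma_w * (Gs + S*e) / (1 + e)
Numerator: Gs + S*e = 2.66 + 0.76*0.51 = 3.0476
Denominator: 1 + e = 1 + 0.51 = 1.51
gamma = 9.81 * 3.0476 / 1.51
gamma = 19.799 kN/m^3


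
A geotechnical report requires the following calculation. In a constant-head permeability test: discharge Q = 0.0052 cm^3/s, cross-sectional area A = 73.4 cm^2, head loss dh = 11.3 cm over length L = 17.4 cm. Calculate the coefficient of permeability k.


Result: 0.000109 cm/s

Derivation:
Compute hydraulic gradient:
i = dh / L = 11.3 / 17.4 = 0.649425
Then apply Darcy's law:
k = Q / (A * i)
k = 0.0052 / (73.4 * 0.649425)
k = 0.0052 / 47.6678
k = 0.000109 cm/s


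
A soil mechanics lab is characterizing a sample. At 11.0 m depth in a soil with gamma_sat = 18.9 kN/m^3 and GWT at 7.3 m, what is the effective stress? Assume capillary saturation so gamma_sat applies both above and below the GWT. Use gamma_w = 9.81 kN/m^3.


Total stress = gamma_sat * depth
sigma = 18.9 * 11.0 = 207.9 kPa
Pore water pressure u = gamma_w * (depth - d_wt)
u = 9.81 * (11.0 - 7.3) = 36.297 kPa
Effective stress = sigma - u
sigma' = 207.9 - 36.297 = 171.6 kPa


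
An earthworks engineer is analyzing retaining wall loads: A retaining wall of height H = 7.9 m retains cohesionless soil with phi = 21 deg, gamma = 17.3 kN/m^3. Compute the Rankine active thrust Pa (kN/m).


Compute active earth pressure coefficient:
Ka = tan^2(45 - phi/2) = tan^2(34.5) = 0.472355
Compute active force:
Pa = 0.5 * Ka * gamma * H^2
Pa = 0.5 * 0.472355 * 17.3 * 7.9^2
Pa = 255.0 kN/m


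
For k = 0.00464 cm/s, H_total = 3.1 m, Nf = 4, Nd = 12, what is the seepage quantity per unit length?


Convert k to m/s for unit consistency with H:
k = 0.00464 cm/s = 0.00464 / 100 m/s = 4.64e-05 m/s
Using q = k * H * Nf / Nd
Nf / Nd = 4 / 12 = 0.3333
q = 4.64e-05 * 3.1 * 0.3333
q = 4.795e-05 m^3/s per m


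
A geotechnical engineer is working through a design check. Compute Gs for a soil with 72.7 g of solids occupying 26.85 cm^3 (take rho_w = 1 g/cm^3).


Using Gs = m_s / (V_s * rho_w)
Since rho_w = 1 g/cm^3:
Gs = 72.7 / 26.85
Gs = 2.708


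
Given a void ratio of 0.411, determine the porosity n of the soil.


Using the relation n = e / (1 + e)
n = 0.411 / (1 + 0.411)
n = 0.411 / 1.411
n = 0.2913


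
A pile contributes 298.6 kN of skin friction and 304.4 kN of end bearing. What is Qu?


Using Qu = Qf + Qb
Qu = 298.6 + 304.4
Qu = 603.0 kN


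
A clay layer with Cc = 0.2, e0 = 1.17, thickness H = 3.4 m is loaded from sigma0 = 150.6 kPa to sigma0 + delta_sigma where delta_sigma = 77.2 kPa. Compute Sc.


Result: 0.0563 m

Derivation:
Using Sc = Cc * H / (1 + e0) * log10((sigma0 + delta_sigma) / sigma0)
Stress ratio = (150.6 + 77.2) / 150.6 = 1.51262
log10(1.51262) = 0.179729
Cc * H / (1 + e0) = 0.2 * 3.4 / (1 + 1.17) = 0.313364
Sc = 0.313364 * 0.179729
Sc = 0.0563 m


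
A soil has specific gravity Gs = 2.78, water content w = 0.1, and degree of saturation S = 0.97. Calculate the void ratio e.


Result: 0.2866

Derivation:
Using the relation e = Gs * w / S
e = 2.78 * 0.1 / 0.97
e = 0.2866


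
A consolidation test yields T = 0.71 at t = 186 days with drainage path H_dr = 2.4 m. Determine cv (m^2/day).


Using cv = T * H_dr^2 / t
H_dr^2 = 2.4^2 = 5.76
cv = 0.71 * 5.76 / 186
cv = 0.02199 m^2/day


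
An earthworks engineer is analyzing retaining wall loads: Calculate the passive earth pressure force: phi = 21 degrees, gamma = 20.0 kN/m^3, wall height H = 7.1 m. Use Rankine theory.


Compute passive earth pressure coefficient:
Kp = tan^2(45 + phi/2) = tan^2(55.5) = 2.117051
Compute passive force:
Pp = 0.5 * Kp * gamma * H^2
Pp = 0.5 * 2.117051 * 20.0 * 7.1^2
Pp = 1067.21 kN/m


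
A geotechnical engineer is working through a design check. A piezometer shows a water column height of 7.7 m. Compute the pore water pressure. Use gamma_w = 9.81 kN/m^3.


Using u = gamma_w * h_w
u = 9.81 * 7.7
u = 75.54 kPa


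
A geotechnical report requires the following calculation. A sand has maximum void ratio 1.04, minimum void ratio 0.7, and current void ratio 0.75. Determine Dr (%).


Using Dr = (e_max - e) / (e_max - e_min) * 100
e_max - e = 1.04 - 0.75 = 0.29
e_max - e_min = 1.04 - 0.7 = 0.34
Dr = 0.29 / 0.34 * 100
Dr = 85.29 %


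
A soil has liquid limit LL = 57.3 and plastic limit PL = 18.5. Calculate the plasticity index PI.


Result: 38.8

Derivation:
Using PI = LL - PL
PI = 57.3 - 18.5
PI = 38.8


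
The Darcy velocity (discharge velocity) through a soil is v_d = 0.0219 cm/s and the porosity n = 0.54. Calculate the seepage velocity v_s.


Using v_s = v_d / n
v_s = 0.0219 / 0.54
v_s = 0.04056 cm/s


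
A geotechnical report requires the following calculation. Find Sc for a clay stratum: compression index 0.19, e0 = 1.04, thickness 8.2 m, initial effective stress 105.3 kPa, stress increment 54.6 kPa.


Result: 0.1386 m

Derivation:
Using Sc = Cc * H / (1 + e0) * log10((sigma0 + delta_sigma) / sigma0)
Stress ratio = (105.3 + 54.6) / 105.3 = 1.51852
log10(1.51852) = 0.18142
Cc * H / (1 + e0) = 0.19 * 8.2 / (1 + 1.04) = 0.763725
Sc = 0.763725 * 0.18142
Sc = 0.1386 m


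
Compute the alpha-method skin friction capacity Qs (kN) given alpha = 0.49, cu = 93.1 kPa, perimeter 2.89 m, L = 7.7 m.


Result: 1015.16 kN

Derivation:
Using Qs = alpha * cu * perimeter * L
Qs = 0.49 * 93.1 * 2.89 * 7.7
Qs = 1015.16 kN


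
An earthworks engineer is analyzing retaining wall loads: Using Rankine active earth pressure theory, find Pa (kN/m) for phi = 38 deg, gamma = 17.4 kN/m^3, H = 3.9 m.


Result: 31.48 kN/m

Derivation:
Compute active earth pressure coefficient:
Ka = tan^2(45 - phi/2) = tan^2(26.0) = 0.237883
Compute active force:
Pa = 0.5 * Ka * gamma * H^2
Pa = 0.5 * 0.237883 * 17.4 * 3.9^2
Pa = 31.48 kN/m


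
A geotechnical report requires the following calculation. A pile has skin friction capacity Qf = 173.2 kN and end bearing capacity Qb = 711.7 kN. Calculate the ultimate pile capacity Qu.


Using Qu = Qf + Qb
Qu = 173.2 + 711.7
Qu = 884.9 kN


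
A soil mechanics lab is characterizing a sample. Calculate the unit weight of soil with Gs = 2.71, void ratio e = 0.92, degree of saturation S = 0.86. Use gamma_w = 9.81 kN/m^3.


Result: 17.889 kN/m^3

Derivation:
Using gamma = gamma_w * (Gs + S*e) / (1 + e)
Numerator: Gs + S*e = 2.71 + 0.86*0.92 = 3.5012
Denominator: 1 + e = 1 + 0.92 = 1.92
gamma = 9.81 * 3.5012 / 1.92
gamma = 17.889 kN/m^3


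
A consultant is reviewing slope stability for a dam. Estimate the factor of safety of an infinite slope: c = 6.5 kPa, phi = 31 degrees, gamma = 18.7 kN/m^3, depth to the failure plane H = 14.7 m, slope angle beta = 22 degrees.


Result: 1.555

Derivation:
Using Fs = c / (gamma*H*sin(beta)*cos(beta)) + tan(phi)/tan(beta)
Cohesion contribution = 6.5 / (18.7*14.7*sin(22)*cos(22))
Cohesion contribution = 0.068079
Friction contribution = tan(31)/tan(22) = 1.48718
Fs = 0.068079 + 1.48718
Fs = 1.555


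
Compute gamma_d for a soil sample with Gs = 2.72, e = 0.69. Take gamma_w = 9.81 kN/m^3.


Using gamma_d = Gs * gamma_w / (1 + e)
gamma_d = 2.72 * 9.81 / (1 + 0.69)
gamma_d = 2.72 * 9.81 / 1.69
gamma_d = 15.789 kN/m^3


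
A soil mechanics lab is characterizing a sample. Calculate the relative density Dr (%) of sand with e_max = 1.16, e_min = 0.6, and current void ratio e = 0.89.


Result: 48.21 %

Derivation:
Using Dr = (e_max - e) / (e_max - e_min) * 100
e_max - e = 1.16 - 0.89 = 0.27
e_max - e_min = 1.16 - 0.6 = 0.56
Dr = 0.27 / 0.56 * 100
Dr = 48.21 %


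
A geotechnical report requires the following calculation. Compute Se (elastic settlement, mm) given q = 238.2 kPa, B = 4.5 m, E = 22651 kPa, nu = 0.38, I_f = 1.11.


Using Se = q * B * (1 - nu^2) * I_f / E
1 - nu^2 = 1 - 0.38^2 = 0.8556
Se = 238.2 * 4.5 * 0.8556 * 1.11 / 22651
Se = 0.044943 m
Convert to mm: Se = 0.044943 * 1000 = 44.943 mm


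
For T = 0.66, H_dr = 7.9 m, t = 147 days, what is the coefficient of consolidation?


Using cv = T * H_dr^2 / t
H_dr^2 = 7.9^2 = 62.41
cv = 0.66 * 62.41 / 147
cv = 0.28021 m^2/day


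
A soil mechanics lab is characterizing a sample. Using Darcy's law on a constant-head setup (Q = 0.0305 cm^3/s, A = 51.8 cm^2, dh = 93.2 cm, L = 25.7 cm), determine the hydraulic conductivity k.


Result: 0.000162 cm/s

Derivation:
Compute hydraulic gradient:
i = dh / L = 93.2 / 25.7 = 3.62646
Then apply Darcy's law:
k = Q / (A * i)
k = 0.0305 / (51.8 * 3.62646)
k = 0.0305 / 187.851
k = 0.000162 cm/s


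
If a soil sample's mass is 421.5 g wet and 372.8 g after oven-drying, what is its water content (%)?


Using w = (m_wet - m_dry) / m_dry * 100
m_wet - m_dry = 421.5 - 372.8 = 48.7 g
w = 48.7 / 372.8 * 100
w = 13.06 %


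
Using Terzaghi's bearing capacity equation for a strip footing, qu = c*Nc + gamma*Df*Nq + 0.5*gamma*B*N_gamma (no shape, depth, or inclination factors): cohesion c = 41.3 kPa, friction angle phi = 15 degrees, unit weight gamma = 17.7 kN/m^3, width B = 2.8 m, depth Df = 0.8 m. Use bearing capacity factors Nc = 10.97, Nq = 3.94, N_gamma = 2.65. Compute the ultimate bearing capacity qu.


Compute qu = c*Nc + gamma*Df*Nq + 0.5*gamma*B*N_gamma
Term 1: 41.3 * 10.97 = 453.061
Term 2: 17.7 * 0.8 * 3.94 = 55.7904
Term 3: 0.5 * 17.7 * 2.8 * 2.65 = 65.667
qu = 453.061 + 55.7904 + 65.667
qu = 574.52 kPa


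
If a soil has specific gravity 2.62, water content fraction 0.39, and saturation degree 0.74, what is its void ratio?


Result: 1.3808

Derivation:
Using the relation e = Gs * w / S
e = 2.62 * 0.39 / 0.74
e = 1.3808


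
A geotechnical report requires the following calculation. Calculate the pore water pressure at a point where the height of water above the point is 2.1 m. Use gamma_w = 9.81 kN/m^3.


Using u = gamma_w * h_w
u = 9.81 * 2.1
u = 20.6 kPa


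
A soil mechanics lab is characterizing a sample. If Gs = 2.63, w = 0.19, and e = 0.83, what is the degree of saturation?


Using S = Gs * w / e
S = 2.63 * 0.19 / 0.83
S = 0.602


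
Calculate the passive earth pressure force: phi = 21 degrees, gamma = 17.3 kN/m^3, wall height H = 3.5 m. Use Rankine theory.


Compute passive earth pressure coefficient:
Kp = tan^2(45 + phi/2) = tan^2(55.5) = 2.117051
Compute passive force:
Pp = 0.5 * Kp * gamma * H^2
Pp = 0.5 * 2.117051 * 17.3 * 3.5^2
Pp = 224.33 kN/m


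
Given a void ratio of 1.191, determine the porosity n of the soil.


Result: 0.5436

Derivation:
Using the relation n = e / (1 + e)
n = 1.191 / (1 + 1.191)
n = 1.191 / 2.191
n = 0.5436


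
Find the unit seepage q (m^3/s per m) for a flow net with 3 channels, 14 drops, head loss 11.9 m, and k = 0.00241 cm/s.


Convert k to m/s for unit consistency with H:
k = 0.00241 cm/s = 0.00241 / 100 m/s = 2.41e-05 m/s
Using q = k * H * Nf / Nd
Nf / Nd = 3 / 14 = 0.2143
q = 2.41e-05 * 11.9 * 0.2143
q = 6.146e-05 m^3/s per m


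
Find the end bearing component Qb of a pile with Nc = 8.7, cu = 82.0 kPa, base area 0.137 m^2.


Using Qb = Nc * cu * Ab
Qb = 8.7 * 82.0 * 0.137
Qb = 97.74 kN


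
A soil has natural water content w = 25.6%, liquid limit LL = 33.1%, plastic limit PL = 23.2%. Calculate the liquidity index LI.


First compute the plasticity index:
PI = LL - PL = 33.1 - 23.2 = 9.9
Then compute the liquidity index:
LI = (w - PL) / PI
LI = (25.6 - 23.2) / 9.9
LI = 0.242


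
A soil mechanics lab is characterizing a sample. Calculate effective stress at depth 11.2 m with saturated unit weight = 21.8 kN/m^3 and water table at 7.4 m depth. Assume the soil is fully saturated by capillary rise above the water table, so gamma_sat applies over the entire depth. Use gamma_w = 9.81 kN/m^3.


Total stress = gamma_sat * depth
sigma = 21.8 * 11.2 = 244.16 kPa
Pore water pressure u = gamma_w * (depth - d_wt)
u = 9.81 * (11.2 - 7.4) = 37.278 kPa
Effective stress = sigma - u
sigma' = 244.16 - 37.278 = 206.88 kPa


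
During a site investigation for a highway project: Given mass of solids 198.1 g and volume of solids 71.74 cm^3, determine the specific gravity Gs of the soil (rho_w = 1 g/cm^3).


Using Gs = m_s / (V_s * rho_w)
Since rho_w = 1 g/cm^3:
Gs = 198.1 / 71.74
Gs = 2.761


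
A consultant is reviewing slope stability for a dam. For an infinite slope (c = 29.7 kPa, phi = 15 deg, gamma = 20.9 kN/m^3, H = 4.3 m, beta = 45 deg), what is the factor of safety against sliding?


Result: 0.929

Derivation:
Using Fs = c / (gamma*H*sin(beta)*cos(beta)) + tan(phi)/tan(beta)
Cohesion contribution = 29.7 / (20.9*4.3*sin(45)*cos(45))
Cohesion contribution = 0.660955
Friction contribution = tan(15)/tan(45) = 0.267949
Fs = 0.660955 + 0.267949
Fs = 0.929


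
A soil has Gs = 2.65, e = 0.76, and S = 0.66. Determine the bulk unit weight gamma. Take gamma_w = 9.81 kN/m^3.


Result: 17.567 kN/m^3

Derivation:
Using gamma = gamma_w * (Gs + S*e) / (1 + e)
Numerator: Gs + S*e = 2.65 + 0.66*0.76 = 3.1516
Denominator: 1 + e = 1 + 0.76 = 1.76
gamma = 9.81 * 3.1516 / 1.76
gamma = 17.567 kN/m^3


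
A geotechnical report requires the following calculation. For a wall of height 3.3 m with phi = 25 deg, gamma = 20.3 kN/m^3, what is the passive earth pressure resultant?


Compute passive earth pressure coefficient:
Kp = tan^2(45 + phi/2) = tan^2(57.5) = 2.463913
Compute passive force:
Pp = 0.5 * Kp * gamma * H^2
Pp = 0.5 * 2.463913 * 20.3 * 3.3^2
Pp = 272.34 kN/m


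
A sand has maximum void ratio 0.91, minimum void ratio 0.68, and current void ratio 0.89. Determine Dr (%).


Result: 8.7 %

Derivation:
Using Dr = (e_max - e) / (e_max - e_min) * 100
e_max - e = 0.91 - 0.89 = 0.02
e_max - e_min = 0.91 - 0.68 = 0.23
Dr = 0.02 / 0.23 * 100
Dr = 8.7 %


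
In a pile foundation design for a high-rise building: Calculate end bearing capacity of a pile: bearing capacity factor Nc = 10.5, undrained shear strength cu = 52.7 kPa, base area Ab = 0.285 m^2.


Using Qb = Nc * cu * Ab
Qb = 10.5 * 52.7 * 0.285
Qb = 157.7 kN


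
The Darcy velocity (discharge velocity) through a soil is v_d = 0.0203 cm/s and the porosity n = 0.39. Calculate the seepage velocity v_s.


Using v_s = v_d / n
v_s = 0.0203 / 0.39
v_s = 0.05205 cm/s


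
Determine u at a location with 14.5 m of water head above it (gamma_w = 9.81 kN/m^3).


Using u = gamma_w * h_w
u = 9.81 * 14.5
u = 142.25 kPa


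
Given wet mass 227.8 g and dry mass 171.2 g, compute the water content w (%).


Using w = (m_wet - m_dry) / m_dry * 100
m_wet - m_dry = 227.8 - 171.2 = 56.6 g
w = 56.6 / 171.2 * 100
w = 33.06 %


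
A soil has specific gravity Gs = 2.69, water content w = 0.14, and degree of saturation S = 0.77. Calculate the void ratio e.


Result: 0.4891

Derivation:
Using the relation e = Gs * w / S
e = 2.69 * 0.14 / 0.77
e = 0.4891


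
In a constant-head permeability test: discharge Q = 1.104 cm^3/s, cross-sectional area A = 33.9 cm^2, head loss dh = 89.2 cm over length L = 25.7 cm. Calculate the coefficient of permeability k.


Compute hydraulic gradient:
i = dh / L = 89.2 / 25.7 = 3.47082
Then apply Darcy's law:
k = Q / (A * i)
k = 1.104 / (33.9 * 3.47082)
k = 1.104 / 117.661
k = 0.009383 cm/s


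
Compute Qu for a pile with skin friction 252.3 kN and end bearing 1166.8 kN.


Result: 1419.1 kN

Derivation:
Using Qu = Qf + Qb
Qu = 252.3 + 1166.8
Qu = 1419.1 kN


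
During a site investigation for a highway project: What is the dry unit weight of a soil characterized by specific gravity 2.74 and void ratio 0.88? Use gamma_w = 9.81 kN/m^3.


Result: 14.298 kN/m^3

Derivation:
Using gamma_d = Gs * gamma_w / (1 + e)
gamma_d = 2.74 * 9.81 / (1 + 0.88)
gamma_d = 2.74 * 9.81 / 1.88
gamma_d = 14.298 kN/m^3


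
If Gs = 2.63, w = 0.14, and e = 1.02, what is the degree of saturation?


Using S = Gs * w / e
S = 2.63 * 0.14 / 1.02
S = 0.361


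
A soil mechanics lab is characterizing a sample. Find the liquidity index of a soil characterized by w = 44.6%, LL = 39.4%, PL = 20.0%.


First compute the plasticity index:
PI = LL - PL = 39.4 - 20.0 = 19.4
Then compute the liquidity index:
LI = (w - PL) / PI
LI = (44.6 - 20.0) / 19.4
LI = 1.268


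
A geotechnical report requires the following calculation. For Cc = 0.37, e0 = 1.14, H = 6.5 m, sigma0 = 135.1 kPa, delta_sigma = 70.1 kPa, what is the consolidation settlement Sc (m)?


Using Sc = Cc * H / (1 + e0) * log10((sigma0 + delta_sigma) / sigma0)
Stress ratio = (135.1 + 70.1) / 135.1 = 1.51887
log10(1.51887) = 0.181522
Cc * H / (1 + e0) = 0.37 * 6.5 / (1 + 1.14) = 1.12383
Sc = 1.12383 * 0.181522
Sc = 0.204 m


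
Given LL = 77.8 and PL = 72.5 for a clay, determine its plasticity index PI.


Using PI = LL - PL
PI = 77.8 - 72.5
PI = 5.3


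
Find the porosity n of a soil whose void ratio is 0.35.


Using the relation n = e / (1 + e)
n = 0.35 / (1 + 0.35)
n = 0.35 / 1.35
n = 0.2593


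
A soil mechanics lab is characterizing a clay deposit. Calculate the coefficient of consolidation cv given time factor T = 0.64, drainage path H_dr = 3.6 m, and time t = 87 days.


Using cv = T * H_dr^2 / t
H_dr^2 = 3.6^2 = 12.96
cv = 0.64 * 12.96 / 87
cv = 0.09534 m^2/day


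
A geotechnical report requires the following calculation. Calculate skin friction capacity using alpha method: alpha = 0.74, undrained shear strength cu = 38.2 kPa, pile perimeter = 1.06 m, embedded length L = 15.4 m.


Using Qs = alpha * cu * perimeter * L
Qs = 0.74 * 38.2 * 1.06 * 15.4
Qs = 461.45 kN


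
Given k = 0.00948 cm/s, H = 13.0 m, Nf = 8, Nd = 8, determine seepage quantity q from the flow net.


Result: 0.001232 m^3/s per m

Derivation:
Convert k to m/s for unit consistency with H:
k = 0.00948 cm/s = 0.00948 / 100 m/s = 9.48e-05 m/s
Using q = k * H * Nf / Nd
Nf / Nd = 8 / 8 = 1.0
q = 9.48e-05 * 13.0 * 1.0
q = 0.001232 m^3/s per m


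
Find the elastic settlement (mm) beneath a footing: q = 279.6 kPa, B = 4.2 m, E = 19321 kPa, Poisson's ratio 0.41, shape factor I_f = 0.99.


Result: 50.057 mm

Derivation:
Using Se = q * B * (1 - nu^2) * I_f / E
1 - nu^2 = 1 - 0.41^2 = 0.8319
Se = 279.6 * 4.2 * 0.8319 * 0.99 / 19321
Se = 0.050057 m
Convert to mm: Se = 0.050057 * 1000 = 50.057 mm


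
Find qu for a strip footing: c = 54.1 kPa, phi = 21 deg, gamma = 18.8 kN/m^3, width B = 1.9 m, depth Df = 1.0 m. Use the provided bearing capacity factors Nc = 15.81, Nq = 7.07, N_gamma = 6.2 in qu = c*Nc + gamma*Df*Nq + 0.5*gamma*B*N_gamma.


Result: 1098.97 kPa

Derivation:
Compute qu = c*Nc + gamma*Df*Nq + 0.5*gamma*B*N_gamma
Term 1: 54.1 * 15.81 = 855.321
Term 2: 18.8 * 1.0 * 7.07 = 132.916
Term 3: 0.5 * 18.8 * 1.9 * 6.2 = 110.732
qu = 855.321 + 132.916 + 110.732
qu = 1098.97 kPa


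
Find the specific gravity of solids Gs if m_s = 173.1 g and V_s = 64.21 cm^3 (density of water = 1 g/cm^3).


Using Gs = m_s / (V_s * rho_w)
Since rho_w = 1 g/cm^3:
Gs = 173.1 / 64.21
Gs = 2.696


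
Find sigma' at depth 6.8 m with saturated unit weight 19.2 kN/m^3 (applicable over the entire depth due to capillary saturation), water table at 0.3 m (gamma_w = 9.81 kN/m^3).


Total stress = gamma_sat * depth
sigma = 19.2 * 6.8 = 130.56 kPa
Pore water pressure u = gamma_w * (depth - d_wt)
u = 9.81 * (6.8 - 0.3) = 63.765 kPa
Effective stress = sigma - u
sigma' = 130.56 - 63.765 = 66.8 kPa


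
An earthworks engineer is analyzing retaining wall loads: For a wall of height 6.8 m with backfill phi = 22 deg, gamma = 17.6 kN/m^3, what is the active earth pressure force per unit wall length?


Result: 185.13 kN/m

Derivation:
Compute active earth pressure coefficient:
Ka = tan^2(45 - phi/2) = tan^2(34.0) = 0.454962
Compute active force:
Pa = 0.5 * Ka * gamma * H^2
Pa = 0.5 * 0.454962 * 17.6 * 6.8^2
Pa = 185.13 kN/m


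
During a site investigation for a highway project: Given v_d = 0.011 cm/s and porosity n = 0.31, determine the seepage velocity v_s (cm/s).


Using v_s = v_d / n
v_s = 0.011 / 0.31
v_s = 0.03548 cm/s


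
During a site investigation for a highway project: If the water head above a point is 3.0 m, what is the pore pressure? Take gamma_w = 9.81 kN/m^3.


Using u = gamma_w * h_w
u = 9.81 * 3.0
u = 29.43 kPa


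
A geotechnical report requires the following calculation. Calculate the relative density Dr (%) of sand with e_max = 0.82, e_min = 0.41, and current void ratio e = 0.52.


Using Dr = (e_max - e) / (e_max - e_min) * 100
e_max - e = 0.82 - 0.52 = 0.3
e_max - e_min = 0.82 - 0.41 = 0.41
Dr = 0.3 / 0.41 * 100
Dr = 73.17 %


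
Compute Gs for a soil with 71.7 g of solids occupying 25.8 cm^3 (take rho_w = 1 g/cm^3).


Using Gs = m_s / (V_s * rho_w)
Since rho_w = 1 g/cm^3:
Gs = 71.7 / 25.8
Gs = 2.779


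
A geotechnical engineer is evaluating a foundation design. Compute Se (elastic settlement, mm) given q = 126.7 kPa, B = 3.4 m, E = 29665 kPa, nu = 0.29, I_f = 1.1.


Using Se = q * B * (1 - nu^2) * I_f / E
1 - nu^2 = 1 - 0.29^2 = 0.9159
Se = 126.7 * 3.4 * 0.9159 * 1.1 / 29665
Se = 0.014630 m
Convert to mm: Se = 0.014630 * 1000 = 14.63 mm


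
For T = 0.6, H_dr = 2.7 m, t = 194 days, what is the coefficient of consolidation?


Using cv = T * H_dr^2 / t
H_dr^2 = 2.7^2 = 7.29
cv = 0.6 * 7.29 / 194
cv = 0.02255 m^2/day


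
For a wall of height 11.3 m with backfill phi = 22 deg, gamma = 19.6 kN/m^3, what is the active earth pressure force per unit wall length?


Compute active earth pressure coefficient:
Ka = tan^2(45 - phi/2) = tan^2(34.0) = 0.454962
Compute active force:
Pa = 0.5 * Ka * gamma * H^2
Pa = 0.5 * 0.454962 * 19.6 * 11.3^2
Pa = 569.32 kN/m


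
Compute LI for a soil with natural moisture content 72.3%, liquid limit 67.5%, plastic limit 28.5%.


Result: 1.123

Derivation:
First compute the plasticity index:
PI = LL - PL = 67.5 - 28.5 = 39.0
Then compute the liquidity index:
LI = (w - PL) / PI
LI = (72.3 - 28.5) / 39.0
LI = 1.123


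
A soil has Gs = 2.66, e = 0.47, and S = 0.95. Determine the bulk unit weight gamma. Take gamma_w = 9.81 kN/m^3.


Result: 20.731 kN/m^3

Derivation:
Using gamma = gamma_w * (Gs + S*e) / (1 + e)
Numerator: Gs + S*e = 2.66 + 0.95*0.47 = 3.1065
Denominator: 1 + e = 1 + 0.47 = 1.47
gamma = 9.81 * 3.1065 / 1.47
gamma = 20.731 kN/m^3


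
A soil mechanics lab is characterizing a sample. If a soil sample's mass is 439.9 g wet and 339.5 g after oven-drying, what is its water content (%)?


Using w = (m_wet - m_dry) / m_dry * 100
m_wet - m_dry = 439.9 - 339.5 = 100.4 g
w = 100.4 / 339.5 * 100
w = 29.57 %


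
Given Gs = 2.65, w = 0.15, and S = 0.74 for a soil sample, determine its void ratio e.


Result: 0.5372

Derivation:
Using the relation e = Gs * w / S
e = 2.65 * 0.15 / 0.74
e = 0.5372


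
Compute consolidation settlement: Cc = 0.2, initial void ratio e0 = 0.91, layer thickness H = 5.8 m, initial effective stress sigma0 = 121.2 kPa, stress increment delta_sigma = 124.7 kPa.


Using Sc = Cc * H / (1 + e0) * log10((sigma0 + delta_sigma) / sigma0)
Stress ratio = (121.2 + 124.7) / 121.2 = 2.02888
log10(2.02888) = 0.307256
Cc * H / (1 + e0) = 0.2 * 5.8 / (1 + 0.91) = 0.60733
Sc = 0.60733 * 0.307256
Sc = 0.1866 m


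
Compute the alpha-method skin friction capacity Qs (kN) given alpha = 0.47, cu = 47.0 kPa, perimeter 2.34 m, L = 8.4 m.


Result: 434.2 kN

Derivation:
Using Qs = alpha * cu * perimeter * L
Qs = 0.47 * 47.0 * 2.34 * 8.4
Qs = 434.2 kN


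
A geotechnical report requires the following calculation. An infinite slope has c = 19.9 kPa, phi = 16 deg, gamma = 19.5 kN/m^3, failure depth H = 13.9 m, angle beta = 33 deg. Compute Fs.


Using Fs = c / (gamma*H*sin(beta)*cos(beta)) + tan(phi)/tan(beta)
Cohesion contribution = 19.9 / (19.5*13.9*sin(33)*cos(33))
Cohesion contribution = 0.160732
Friction contribution = tan(16)/tan(33) = 0.441549
Fs = 0.160732 + 0.441549
Fs = 0.602


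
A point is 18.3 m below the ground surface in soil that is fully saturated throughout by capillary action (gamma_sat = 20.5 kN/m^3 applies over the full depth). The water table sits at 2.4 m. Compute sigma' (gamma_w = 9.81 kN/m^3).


Total stress = gamma_sat * depth
sigma = 20.5 * 18.3 = 375.15 kPa
Pore water pressure u = gamma_w * (depth - d_wt)
u = 9.81 * (18.3 - 2.4) = 155.979 kPa
Effective stress = sigma - u
sigma' = 375.15 - 155.979 = 219.17 kPa


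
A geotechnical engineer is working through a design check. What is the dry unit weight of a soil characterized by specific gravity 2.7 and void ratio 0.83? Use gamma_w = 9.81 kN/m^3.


Using gamma_d = Gs * gamma_w / (1 + e)
gamma_d = 2.7 * 9.81 / (1 + 0.83)
gamma_d = 2.7 * 9.81 / 1.83
gamma_d = 14.474 kN/m^3


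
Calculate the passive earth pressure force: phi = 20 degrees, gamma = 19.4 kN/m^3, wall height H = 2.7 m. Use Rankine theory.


Result: 144.23 kN/m

Derivation:
Compute passive earth pressure coefficient:
Kp = tan^2(45 + phi/2) = tan^2(55.0) = 2.039607
Compute passive force:
Pp = 0.5 * Kp * gamma * H^2
Pp = 0.5 * 2.039607 * 19.4 * 2.7^2
Pp = 144.23 kN/m


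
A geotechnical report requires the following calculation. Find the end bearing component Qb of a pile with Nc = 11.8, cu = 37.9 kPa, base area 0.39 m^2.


Result: 174.42 kN

Derivation:
Using Qb = Nc * cu * Ab
Qb = 11.8 * 37.9 * 0.39
Qb = 174.42 kN


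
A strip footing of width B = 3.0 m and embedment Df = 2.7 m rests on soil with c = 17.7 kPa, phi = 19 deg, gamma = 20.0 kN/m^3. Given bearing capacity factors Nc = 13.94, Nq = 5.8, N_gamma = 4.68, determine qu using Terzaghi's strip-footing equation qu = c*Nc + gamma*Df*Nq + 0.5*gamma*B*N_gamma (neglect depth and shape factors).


Compute qu = c*Nc + gamma*Df*Nq + 0.5*gamma*B*N_gamma
Term 1: 17.7 * 13.94 = 246.738
Term 2: 20.0 * 2.7 * 5.8 = 313.2
Term 3: 0.5 * 20.0 * 3.0 * 4.68 = 140.4
qu = 246.738 + 313.2 + 140.4
qu = 700.34 kPa


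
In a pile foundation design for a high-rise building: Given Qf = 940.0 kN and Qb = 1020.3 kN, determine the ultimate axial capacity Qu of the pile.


Using Qu = Qf + Qb
Qu = 940.0 + 1020.3
Qu = 1960.3 kN


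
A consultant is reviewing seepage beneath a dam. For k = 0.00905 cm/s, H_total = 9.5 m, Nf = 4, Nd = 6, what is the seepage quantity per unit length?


Convert k to m/s for unit consistency with H:
k = 0.00905 cm/s = 0.00905 / 100 m/s = 9.05e-05 m/s
Using q = k * H * Nf / Nd
Nf / Nd = 4 / 6 = 0.6667
q = 9.05e-05 * 9.5 * 0.6667
q = 0.0005732 m^3/s per m


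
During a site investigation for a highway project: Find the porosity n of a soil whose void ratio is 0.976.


Using the relation n = e / (1 + e)
n = 0.976 / (1 + 0.976)
n = 0.976 / 1.976
n = 0.4939


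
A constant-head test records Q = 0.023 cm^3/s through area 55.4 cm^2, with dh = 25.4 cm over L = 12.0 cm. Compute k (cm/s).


Result: 0.000196 cm/s

Derivation:
Compute hydraulic gradient:
i = dh / L = 25.4 / 12.0 = 2.11667
Then apply Darcy's law:
k = Q / (A * i)
k = 0.023 / (55.4 * 2.11667)
k = 0.023 / 117.263
k = 0.000196 cm/s


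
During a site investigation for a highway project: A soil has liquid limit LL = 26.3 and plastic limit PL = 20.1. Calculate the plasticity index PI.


Result: 6.2

Derivation:
Using PI = LL - PL
PI = 26.3 - 20.1
PI = 6.2


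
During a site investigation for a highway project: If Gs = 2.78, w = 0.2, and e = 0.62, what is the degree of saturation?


Result: 0.8968

Derivation:
Using S = Gs * w / e
S = 2.78 * 0.2 / 0.62
S = 0.8968


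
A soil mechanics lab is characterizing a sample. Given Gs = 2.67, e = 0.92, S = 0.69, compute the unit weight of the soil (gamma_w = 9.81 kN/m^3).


Using gamma = gamma_w * (Gs + S*e) / (1 + e)
Numerator: Gs + S*e = 2.67 + 0.69*0.92 = 3.3048
Denominator: 1 + e = 1 + 0.92 = 1.92
gamma = 9.81 * 3.3048 / 1.92
gamma = 16.885 kN/m^3


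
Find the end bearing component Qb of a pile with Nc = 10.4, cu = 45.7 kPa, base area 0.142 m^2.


Using Qb = Nc * cu * Ab
Qb = 10.4 * 45.7 * 0.142
Qb = 67.49 kN


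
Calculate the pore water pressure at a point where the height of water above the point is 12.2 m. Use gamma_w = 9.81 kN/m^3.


Result: 119.68 kPa

Derivation:
Using u = gamma_w * h_w
u = 9.81 * 12.2
u = 119.68 kPa


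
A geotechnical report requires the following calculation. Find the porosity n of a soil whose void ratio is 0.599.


Using the relation n = e / (1 + e)
n = 0.599 / (1 + 0.599)
n = 0.599 / 1.599
n = 0.3746


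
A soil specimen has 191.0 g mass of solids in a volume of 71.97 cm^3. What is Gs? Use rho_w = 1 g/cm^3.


Result: 2.654

Derivation:
Using Gs = m_s / (V_s * rho_w)
Since rho_w = 1 g/cm^3:
Gs = 191.0 / 71.97
Gs = 2.654


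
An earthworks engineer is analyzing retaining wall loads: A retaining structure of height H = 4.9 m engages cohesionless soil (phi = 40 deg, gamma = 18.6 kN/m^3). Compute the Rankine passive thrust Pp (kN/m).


Compute passive earth pressure coefficient:
Kp = tan^2(45 + phi/2) = tan^2(65.0) = 4.59891
Compute passive force:
Pp = 0.5 * Kp * gamma * H^2
Pp = 0.5 * 4.59891 * 18.6 * 4.9^2
Pp = 1026.9 kN/m


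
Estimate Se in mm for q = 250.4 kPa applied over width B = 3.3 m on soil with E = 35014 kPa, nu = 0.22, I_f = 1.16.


Using Se = q * B * (1 - nu^2) * I_f / E
1 - nu^2 = 1 - 0.22^2 = 0.9516
Se = 250.4 * 3.3 * 0.9516 * 1.16 / 35014
Se = 0.026051 m
Convert to mm: Se = 0.026051 * 1000 = 26.051 mm


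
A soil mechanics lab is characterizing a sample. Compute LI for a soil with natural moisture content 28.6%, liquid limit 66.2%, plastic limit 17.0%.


Result: 0.236

Derivation:
First compute the plasticity index:
PI = LL - PL = 66.2 - 17.0 = 49.2
Then compute the liquidity index:
LI = (w - PL) / PI
LI = (28.6 - 17.0) / 49.2
LI = 0.236


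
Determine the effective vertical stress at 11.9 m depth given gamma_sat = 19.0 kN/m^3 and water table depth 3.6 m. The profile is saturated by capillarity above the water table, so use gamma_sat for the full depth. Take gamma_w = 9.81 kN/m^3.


Result: 144.68 kPa

Derivation:
Total stress = gamma_sat * depth
sigma = 19.0 * 11.9 = 226.1 kPa
Pore water pressure u = gamma_w * (depth - d_wt)
u = 9.81 * (11.9 - 3.6) = 81.423 kPa
Effective stress = sigma - u
sigma' = 226.1 - 81.423 = 144.68 kPa


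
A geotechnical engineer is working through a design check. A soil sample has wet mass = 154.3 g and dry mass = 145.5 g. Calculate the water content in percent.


Using w = (m_wet - m_dry) / m_dry * 100
m_wet - m_dry = 154.3 - 145.5 = 8.8 g
w = 8.8 / 145.5 * 100
w = 6.05 %


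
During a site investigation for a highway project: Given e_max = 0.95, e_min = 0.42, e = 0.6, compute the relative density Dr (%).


Using Dr = (e_max - e) / (e_max - e_min) * 100
e_max - e = 0.95 - 0.6 = 0.35
e_max - e_min = 0.95 - 0.42 = 0.53
Dr = 0.35 / 0.53 * 100
Dr = 66.04 %


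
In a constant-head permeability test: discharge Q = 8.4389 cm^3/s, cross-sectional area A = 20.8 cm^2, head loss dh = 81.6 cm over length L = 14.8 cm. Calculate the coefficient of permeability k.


Compute hydraulic gradient:
i = dh / L = 81.6 / 14.8 = 5.51351
Then apply Darcy's law:
k = Q / (A * i)
k = 8.4389 / (20.8 * 5.51351)
k = 8.4389 / 114.681
k = 0.073586 cm/s


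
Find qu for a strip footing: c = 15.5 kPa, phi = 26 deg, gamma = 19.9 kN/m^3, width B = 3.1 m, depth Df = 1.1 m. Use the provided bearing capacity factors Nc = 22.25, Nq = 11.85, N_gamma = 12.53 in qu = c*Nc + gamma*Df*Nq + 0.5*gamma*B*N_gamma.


Result: 990.76 kPa

Derivation:
Compute qu = c*Nc + gamma*Df*Nq + 0.5*gamma*B*N_gamma
Term 1: 15.5 * 22.25 = 344.875
Term 2: 19.9 * 1.1 * 11.85 = 259.3965
Term 3: 0.5 * 19.9 * 3.1 * 12.53 = 386.48785
qu = 344.875 + 259.3965 + 386.48785
qu = 990.76 kPa
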